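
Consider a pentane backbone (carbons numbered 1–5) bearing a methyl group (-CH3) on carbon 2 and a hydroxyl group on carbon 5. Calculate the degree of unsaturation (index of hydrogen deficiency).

Atom tally by fragment:
  CH3 → C:1 H:3
  CH(CH3) → C:2 H:4
  CH2 → C:1 H:2
  CH2 → C:1 H:2
  CH2OH → C:1 H:3 O:1
Element totals:
  C: 6
  H: 14
  O: 1
Molecular formula: C6H14O.
DoU = (2C + 2 + N − H − X) / 2 = (2·6 + 2 + 0 − 14 − 0) / 2 = 0.

0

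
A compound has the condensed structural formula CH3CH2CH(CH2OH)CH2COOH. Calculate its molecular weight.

Atom tally by fragment:
  CH3 → C:1 H:3
  CH2 → C:1 H:2
  CH(CH2OH) → C:2 H:4 O:1
  CH2COOH → C:2 H:3 O:2
Element totals:
  C: 6
  H: 12
  O: 3
Molecular formula: C6H12O3.
  M = 6(12.011) + 12(1.008) + 3(15.999)
    = 72.066 + 12.096 + 47.997 = 132.159

132.16 g/mol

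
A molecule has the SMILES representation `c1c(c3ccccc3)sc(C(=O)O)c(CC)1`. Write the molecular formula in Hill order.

Atom tally by fragment:
  thiophene ring core → C:4 H:4 S:1
  (− 3 ring H displaced by substituents)
  + C6H5 → C:6 H:5
  + COOH → C:1 H:1 O:2
  + C2H5 → C:2 H:5
Element totals:
  C: 13
  H: 12
  O: 2
  S: 1

C13H12O2S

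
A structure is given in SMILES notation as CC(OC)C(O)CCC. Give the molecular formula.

Atom tally by fragment:
  CH3 → C:1 H:3
  CH(OCH3) → C:2 H:4 O:1
  CH(OH) → C:1 H:2 O:1
  CH2 → C:1 H:2
  CH2 → C:1 H:2
  CH3 → C:1 H:3
Element totals:
  C: 7
  H: 16
  O: 2

C7H16O2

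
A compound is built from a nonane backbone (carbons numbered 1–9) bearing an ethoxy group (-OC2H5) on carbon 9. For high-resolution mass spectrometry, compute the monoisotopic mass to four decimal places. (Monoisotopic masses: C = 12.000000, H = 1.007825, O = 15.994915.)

Atom tally by fragment:
  CH3 → C:1 H:3
  CH2 → C:1 H:2
  CH2 → C:1 H:2
  CH2 → C:1 H:2
  CH2 → C:1 H:2
  CH2 → C:1 H:2
  CH2 → C:1 H:2
  CH2 → C:1 H:2
  CH2OC2H5 → C:3 H:7 O:1
Element totals:
  C: 11
  H: 24
  O: 1
Molecular formula: C11H24O.
  M = 11(12.0) + 24(1.007825) + 15.994915
    = 132.000000 + 24.187800 + 15.994915 = 172.182715

172.1827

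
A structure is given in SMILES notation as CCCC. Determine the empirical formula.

Atom tally by fragment:
  CH3 → C:1 H:3
  CH2 → C:1 H:2
  CH2 → C:1 H:2
  CH3 → C:1 H:3
Element totals:
  C: 4
  H: 10
Molecular formula: C4H10.
gcd of subscripts = 2; dividing each by 2:
  C: 4/2 = 2
  H: 10/2 = 5

C2H5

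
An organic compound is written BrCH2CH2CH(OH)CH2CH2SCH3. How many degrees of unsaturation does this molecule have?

0

Element totals:
  C: 6
  H: 13
  Br: 1
  O: 1
  S: 1
Molecular formula: C6H13BrOS.
DoU = (2C + 2 + N − H − X) / 2 = (2·6 + 2 + 0 − 13 − 1) / 2 = 0.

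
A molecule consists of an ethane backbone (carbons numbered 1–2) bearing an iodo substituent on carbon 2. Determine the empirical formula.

Atom tally by fragment:
  CH3 → C:1 H:3
  CH2I → C:1 H:2 I:1
Element totals:
  C: 2
  H: 5
  I: 1
Molecular formula: C2H5I.
gcd of subscripts (2, 5, 1) = 1, so the empirical formula equals the molecular formula.

C2H5I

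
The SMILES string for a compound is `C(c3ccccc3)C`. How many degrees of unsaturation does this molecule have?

Atom tally by fragment:
  C6H5CH2 → C:7 H:7
  CH3 → C:1 H:3
Element totals:
  C: 8
  H: 10
Molecular formula: C8H10.
DoU = (2C + 2 + N − H − X) / 2 = (2·8 + 2 + 0 − 10 − 0) / 2 = 4.

4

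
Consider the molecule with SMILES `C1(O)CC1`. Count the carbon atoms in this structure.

Atom tally by fragment:
  cyclopropane ring core → C:3 H:6
  (− 1 ring H displaced by substituents)
  + OH → O:1 H:1
Element totals:
  C: 3
  H: 6
  O: 1

3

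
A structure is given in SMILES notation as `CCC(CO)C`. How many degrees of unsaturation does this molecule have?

0

Atom tally by fragment:
  CH3 → C:1 H:3
  CH2 → C:1 H:2
  CH(CH2OH) → C:2 H:4 O:1
  CH3 → C:1 H:3
Element totals:
  C: 5
  H: 12
  O: 1
Molecular formula: C5H12O.
DoU = (2C + 2 + N − H − X) / 2 = (2·5 + 2 + 0 − 12 − 0) / 2 = 0.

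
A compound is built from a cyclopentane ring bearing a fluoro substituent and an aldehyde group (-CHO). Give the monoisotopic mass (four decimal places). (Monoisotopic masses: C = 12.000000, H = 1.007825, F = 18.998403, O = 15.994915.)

116.0637

Atom tally by fragment:
  cyclopentane ring core → C:5 H:10
  (− 2 ring H displaced by substituents)
  + F → F:1
  + CHO → C:1 H:1 O:1
Element totals:
  C: 6
  H: 9
  F: 1
  O: 1
Molecular formula: C6H9FO.
  M = 6(12.0) + 9(1.007825) + 18.998403 + 15.994915
    = 72.000000 + 9.070425 + 18.998403 + 15.994915 = 116.063743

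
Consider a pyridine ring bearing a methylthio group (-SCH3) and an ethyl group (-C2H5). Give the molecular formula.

C8H11NS

Atom tally by fragment:
  pyridine ring core → C:5 H:5 N:1
  (− 2 ring H displaced by substituents)
  + SCH3 → C:1 H:3 S:1
  + C2H5 → C:2 H:5
Element totals:
  C: 8
  H: 11
  N: 1
  S: 1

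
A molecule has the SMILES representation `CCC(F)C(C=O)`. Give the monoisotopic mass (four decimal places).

Atom tally by fragment:
  CH3 → C:1 H:3
  CH2 → C:1 H:2
  CH(F) → C:1 H:1 F:1
  CH2CHO → C:2 H:3 O:1
Element totals:
  C: 5
  H: 9
  F: 1
  O: 1
Molecular formula: C5H9FO.
  M = 5(12.0) + 9(1.007825) + 18.998403 + 15.994915
    = 60.000000 + 9.070425 + 18.998403 + 15.994915 = 104.063743

104.0637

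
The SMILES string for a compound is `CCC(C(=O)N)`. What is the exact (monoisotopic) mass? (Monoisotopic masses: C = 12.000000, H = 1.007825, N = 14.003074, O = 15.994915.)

87.0684

Atom tally by fragment:
  CH3 → C:1 H:3
  CH2 → C:1 H:2
  CH2CONH2 → C:2 H:4 O:1 N:1
Element totals:
  C: 4
  H: 9
  N: 1
  O: 1
Molecular formula: C4H9NO.
  M = 4(12.0) + 9(1.007825) + 14.003074 + 15.994915
    = 48.000000 + 9.070425 + 14.003074 + 15.994915 = 87.068414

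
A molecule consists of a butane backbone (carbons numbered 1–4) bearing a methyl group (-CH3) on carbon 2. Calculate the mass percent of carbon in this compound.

Atom tally by fragment:
  CH3 → C:1 H:3
  CH(CH3) → C:2 H:4
  CH2 → C:1 H:2
  CH3 → C:1 H:3
Element totals:
  C: 5
  H: 12
Molecular formula: C5H12.
Molar mass = 72.151 g/mol.
Mass from C: 5 × 12.011 = 60.055 g/mol.
%C = 60.055 / 72.151 × 100 = 83.24%.

83.24%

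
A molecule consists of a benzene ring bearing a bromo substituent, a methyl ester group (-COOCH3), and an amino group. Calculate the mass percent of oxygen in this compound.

Atom tally by fragment:
  benzene ring core → C:6 H:6
  (− 3 ring H displaced by substituents)
  + Br → Br:1
  + COOCH3 → C:2 H:3 O:2
  + NH2 → N:1 H:2
Element totals:
  C: 8
  H: 8
  Br: 1
  N: 1
  O: 2
Molecular formula: C8H8BrNO2.
Molar mass = 230.061 g/mol.
Mass from O: 2 × 15.999 = 31.998 g/mol.
%O = 31.998 / 230.061 × 100 = 13.91%.

13.91%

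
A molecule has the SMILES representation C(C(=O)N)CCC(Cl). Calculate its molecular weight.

135.59 g/mol

Atom tally by fragment:
  H2NOCCH2 → C:2 H:4 O:1 N:1
  CH2 → C:1 H:2
  CH2 → C:1 H:2
  CH2Cl → C:1 H:2 Cl:1
Element totals:
  C: 5
  H: 10
  Cl: 1
  N: 1
  O: 1
Molecular formula: C5H10ClNO.
  M = 5(12.011) + 10(1.008) + 35.45 + 14.007 + 15.999
    = 60.055 + 10.080 + 35.450 + 14.007 + 15.999 = 135.591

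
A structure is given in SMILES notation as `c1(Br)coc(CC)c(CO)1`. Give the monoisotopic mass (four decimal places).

Atom tally by fragment:
  furan ring core → C:4 H:4 O:1
  (− 3 ring H displaced by substituents)
  + Br → Br:1
  + C2H5 → C:2 H:5
  + CH2OH → C:1 H:3 O:1
Element totals:
  C: 7
  H: 9
  Br: 1
  O: 2
Molecular formula: C7H9BrO2.
  M = 7(12.0) + 9(1.007825) + 78.918338 + 2(15.994915)
    = 84.000000 + 9.070425 + 78.918338 + 31.989830 = 203.978593

203.9786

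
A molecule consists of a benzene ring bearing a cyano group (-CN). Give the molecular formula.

C7H5N

Atom tally by fragment:
  benzene ring core → C:6 H:6
  (− 1 ring H displaced by substituents)
  + CN → C:1 N:1
Element totals:
  C: 7
  H: 5
  N: 1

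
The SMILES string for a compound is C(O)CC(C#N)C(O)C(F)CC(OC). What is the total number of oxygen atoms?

Atom tally by fragment:
  HOCH2 → C:1 H:3 O:1
  CH2 → C:1 H:2
  CH(CN) → C:2 H:1 N:1
  CH(OH) → C:1 H:2 O:1
  CH(F) → C:1 H:1 F:1
  CH2 → C:1 H:2
  CH2OCH3 → C:2 H:5 O:1
Element totals:
  C: 9
  H: 16
  F: 1
  N: 1
  O: 3

3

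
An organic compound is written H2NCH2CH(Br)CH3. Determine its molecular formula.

Atom tally by fragment:
  H2NCH2 → C:1 H:4 N:1
  CH(Br) → C:1 H:1 Br:1
  CH3 → C:1 H:3
Element totals:
  C: 3
  H: 8
  Br: 1
  N: 1

C3H8BrN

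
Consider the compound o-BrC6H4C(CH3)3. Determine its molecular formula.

Atom tally by fragment:
  benzene ring core → C:6 H:6
  (− 2 ring H displaced by substituents)
  + Br → Br:1
  + C(CH3)3 → C:4 H:9
Element totals:
  C: 10
  H: 13
  Br: 1

C10H13Br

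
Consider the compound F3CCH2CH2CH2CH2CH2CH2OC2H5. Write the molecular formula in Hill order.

C9H17F3O

Atom tally by fragment:
  F3CCH2 → C:2 H:2 F:3
  CH2 → C:1 H:2
  CH2 → C:1 H:2
  CH2 → C:1 H:2
  CH2 → C:1 H:2
  CH2OC2H5 → C:3 H:7 O:1
Element totals:
  C: 9
  H: 17
  F: 3
  O: 1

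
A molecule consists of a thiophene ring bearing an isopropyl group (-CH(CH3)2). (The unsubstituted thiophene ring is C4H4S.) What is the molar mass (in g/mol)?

Atom tally by fragment:
  thiophene ring core → C:4 H:4 S:1
  (− 1 ring H displaced by substituents)
  + CH(CH3)2 → C:3 H:7
Element totals:
  C: 7
  H: 10
  S: 1
Molecular formula: C7H10S.
  M = 7(12.011) + 10(1.008) + 32.06
    = 84.077 + 10.080 + 32.060 = 126.217

126.22 g/mol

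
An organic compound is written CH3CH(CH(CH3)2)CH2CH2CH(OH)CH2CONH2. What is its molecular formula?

Element totals:
  C: 10
  H: 21
  N: 1
  O: 2

C10H21NO2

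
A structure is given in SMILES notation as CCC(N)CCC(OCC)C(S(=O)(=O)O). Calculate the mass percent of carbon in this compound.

45.17%

Atom tally by fragment:
  CH3 → C:1 H:3
  CH2 → C:1 H:2
  CH(NH2) → C:1 H:3 N:1
  CH2 → C:1 H:2
  CH2 → C:1 H:2
  CH(OC2H5) → C:3 H:6 O:1
  CH2SO3H → C:1 H:3 S:1 O:3
Element totals:
  C: 9
  H: 21
  N: 1
  O: 4
  S: 1
Molecular formula: C9H21NO4S.
Molar mass = 239.330 g/mol.
Mass from C: 9 × 12.011 = 108.099 g/mol.
%C = 108.099 / 239.330 × 100 = 45.17%.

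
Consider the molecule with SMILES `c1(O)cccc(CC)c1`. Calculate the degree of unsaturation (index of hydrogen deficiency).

4

Atom tally by fragment:
  benzene ring core → C:6 H:6
  (− 2 ring H displaced by substituents)
  + OH → O:1 H:1
  + C2H5 → C:2 H:5
Element totals:
  C: 8
  H: 10
  O: 1
Molecular formula: C8H10O.
DoU = (2C + 2 + N − H − X) / 2 = (2·8 + 2 + 0 − 10 − 0) / 2 = 4.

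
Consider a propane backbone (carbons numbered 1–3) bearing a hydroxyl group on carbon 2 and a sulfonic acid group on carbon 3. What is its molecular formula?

Atom tally by fragment:
  CH3 → C:1 H:3
  CH(OH) → C:1 H:2 O:1
  CH2SO3H → C:1 H:3 S:1 O:3
Element totals:
  C: 3
  H: 8
  O: 4
  S: 1

C3H8O4S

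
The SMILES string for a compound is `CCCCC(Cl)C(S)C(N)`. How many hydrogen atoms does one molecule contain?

16

Atom tally by fragment:
  CH3 → C:1 H:3
  CH2 → C:1 H:2
  CH2 → C:1 H:2
  CH2 → C:1 H:2
  CH(Cl) → C:1 H:1 Cl:1
  CH(SH) → C:1 H:2 S:1
  CH2NH2 → C:1 H:4 N:1
Element totals:
  C: 7
  H: 16
  Cl: 1
  N: 1
  S: 1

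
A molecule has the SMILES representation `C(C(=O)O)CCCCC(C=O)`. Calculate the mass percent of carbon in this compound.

60.74%

Atom tally by fragment:
  HOOCCH2 → C:2 H:3 O:2
  CH2 → C:1 H:2
  CH2 → C:1 H:2
  CH2 → C:1 H:2
  CH2 → C:1 H:2
  CH2CHO → C:2 H:3 O:1
Element totals:
  C: 8
  H: 14
  O: 3
Molecular formula: C8H14O3.
Molar mass = 158.197 g/mol.
Mass from C: 8 × 12.011 = 96.088 g/mol.
%C = 96.088 / 158.197 × 100 = 60.74%.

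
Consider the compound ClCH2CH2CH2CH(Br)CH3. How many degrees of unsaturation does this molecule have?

Element totals:
  C: 5
  H: 10
  Br: 1
  Cl: 1
Molecular formula: C5H10BrCl.
DoU = (2C + 2 + N − H − X) / 2 = (2·5 + 2 + 0 − 10 − 2) / 2 = 0.

0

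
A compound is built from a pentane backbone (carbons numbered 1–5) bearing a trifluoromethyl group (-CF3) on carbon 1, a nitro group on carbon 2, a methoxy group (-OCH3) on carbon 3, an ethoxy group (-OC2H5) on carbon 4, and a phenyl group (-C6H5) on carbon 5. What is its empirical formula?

Atom tally by fragment:
  F3CCH2 → C:2 H:2 F:3
  CH(NO2) → C:1 H:1 N:1 O:2
  CH(OCH3) → C:2 H:4 O:1
  CH(OC2H5) → C:3 H:6 O:1
  CH2C6H5 → C:7 H:7
Element totals:
  C: 15
  H: 20
  F: 3
  N: 1
  O: 4
Molecular formula: C15H20F3NO4.
gcd of subscripts (15, 3, 20, 1, 4) = 1, so the empirical formula equals the molecular formula.

C15H20F3NO4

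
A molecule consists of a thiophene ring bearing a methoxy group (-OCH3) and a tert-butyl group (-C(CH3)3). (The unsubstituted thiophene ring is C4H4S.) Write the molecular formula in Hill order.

Atom tally by fragment:
  thiophene ring core → C:4 H:4 S:1
  (− 2 ring H displaced by substituents)
  + OCH3 → C:1 H:3 O:1
  + C(CH3)3 → C:4 H:9
Element totals:
  C: 9
  H: 14
  O: 1
  S: 1

C9H14OS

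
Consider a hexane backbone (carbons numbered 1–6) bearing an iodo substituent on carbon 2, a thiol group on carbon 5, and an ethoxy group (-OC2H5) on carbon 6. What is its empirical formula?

C8H17IOS

Atom tally by fragment:
  CH3 → C:1 H:3
  CH(I) → C:1 H:1 I:1
  CH2 → C:1 H:2
  CH2 → C:1 H:2
  CH(SH) → C:1 H:2 S:1
  CH2OC2H5 → C:3 H:7 O:1
Element totals:
  C: 8
  H: 17
  I: 1
  O: 1
  S: 1
Molecular formula: C8H17IOS.
gcd of subscripts (8, 17, 1, 1, 1) = 1, so the empirical formula equals the molecular formula.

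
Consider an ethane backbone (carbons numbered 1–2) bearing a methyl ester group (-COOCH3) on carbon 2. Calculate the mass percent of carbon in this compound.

Atom tally by fragment:
  CH3 → C:1 H:3
  CH2COOCH3 → C:3 H:5 O:2
Element totals:
  C: 4
  H: 8
  O: 2
Molecular formula: C4H8O2.
Molar mass = 88.106 g/mol.
Mass from C: 4 × 12.011 = 48.044 g/mol.
%C = 48.044 / 88.106 × 100 = 54.53%.

54.53%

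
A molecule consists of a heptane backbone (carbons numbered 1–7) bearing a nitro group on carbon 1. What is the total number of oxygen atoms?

2

Atom tally by fragment:
  O2NCH2 → C:1 H:2 N:1 O:2
  CH2 → C:1 H:2
  CH2 → C:1 H:2
  CH2 → C:1 H:2
  CH2 → C:1 H:2
  CH2 → C:1 H:2
  CH3 → C:1 H:3
Element totals:
  C: 7
  H: 15
  N: 1
  O: 2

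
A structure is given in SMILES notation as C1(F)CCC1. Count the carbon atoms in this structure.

Atom tally by fragment:
  cyclobutane ring core → C:4 H:8
  (− 1 ring H displaced by substituents)
  + F → F:1
Element totals:
  C: 4
  H: 7
  F: 1

4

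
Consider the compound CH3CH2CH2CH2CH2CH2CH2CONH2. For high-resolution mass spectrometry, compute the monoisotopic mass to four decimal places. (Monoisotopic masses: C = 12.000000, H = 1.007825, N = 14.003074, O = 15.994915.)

143.1310

Element totals:
  C: 8
  H: 17
  N: 1
  O: 1
Molecular formula: C8H17NO.
  M = 8(12.0) + 17(1.007825) + 14.003074 + 15.994915
    = 96.000000 + 17.133025 + 14.003074 + 15.994915 = 143.131014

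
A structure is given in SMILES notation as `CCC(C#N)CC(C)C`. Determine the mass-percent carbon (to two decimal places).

Atom tally by fragment:
  CH3 → C:1 H:3
  CH2 → C:1 H:2
  CH(CN) → C:2 H:1 N:1
  CH2 → C:1 H:2
  CH(CH3) → C:2 H:4
  CH3 → C:1 H:3
Element totals:
  C: 8
  H: 15
  N: 1
Molecular formula: C8H15N.
Molar mass = 125.215 g/mol.
Mass from C: 8 × 12.011 = 96.088 g/mol.
%C = 96.088 / 125.215 × 100 = 76.74%.

76.74%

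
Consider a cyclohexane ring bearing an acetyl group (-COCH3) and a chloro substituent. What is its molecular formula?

C8H13ClO

Atom tally by fragment:
  cyclohexane ring core → C:6 H:12
  (− 2 ring H displaced by substituents)
  + COCH3 → C:2 H:3 O:1
  + Cl → Cl:1
Element totals:
  C: 8
  H: 13
  Cl: 1
  O: 1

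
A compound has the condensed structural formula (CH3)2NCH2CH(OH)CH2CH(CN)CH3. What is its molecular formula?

Atom tally by fragment:
  (CH3)2NCH2 → C:3 H:8 N:1
  CH(OH) → C:1 H:2 O:1
  CH2 → C:1 H:2
  CH(CN) → C:2 H:1 N:1
  CH3 → C:1 H:3
Element totals:
  C: 8
  H: 16
  N: 2
  O: 1

C8H16N2O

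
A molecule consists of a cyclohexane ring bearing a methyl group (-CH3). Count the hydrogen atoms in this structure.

Atom tally by fragment:
  cyclohexane ring core → C:6 H:12
  (− 1 ring H displaced by substituents)
  + CH3 → C:1 H:3
Element totals:
  C: 7
  H: 14

14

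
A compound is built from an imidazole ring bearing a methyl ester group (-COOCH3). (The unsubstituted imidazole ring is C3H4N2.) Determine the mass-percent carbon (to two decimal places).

Atom tally by fragment:
  imidazole ring core → C:3 H:4 N:2
  (− 1 ring H displaced by substituents)
  + COOCH3 → C:2 H:3 O:2
Element totals:
  C: 5
  H: 6
  N: 2
  O: 2
Molecular formula: C5H6N2O2.
Molar mass = 126.115 g/mol.
Mass from C: 5 × 12.011 = 60.055 g/mol.
%C = 60.055 / 126.115 × 100 = 47.62%.

47.62%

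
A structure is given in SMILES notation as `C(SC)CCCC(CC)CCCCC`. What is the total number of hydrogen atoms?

28

Atom tally by fragment:
  CH3SCH2 → C:2 H:5 S:1
  CH2 → C:1 H:2
  CH2 → C:1 H:2
  CH2 → C:1 H:2
  CH(C2H5) → C:3 H:6
  CH2 → C:1 H:2
  CH2 → C:1 H:2
  CH2 → C:1 H:2
  CH2 → C:1 H:2
  CH3 → C:1 H:3
Element totals:
  C: 13
  H: 28
  S: 1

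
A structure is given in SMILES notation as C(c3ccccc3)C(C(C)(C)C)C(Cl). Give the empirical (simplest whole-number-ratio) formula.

C13H19Cl

Atom tally by fragment:
  C6H5CH2 → C:7 H:7
  CH(C(CH3)3) → C:5 H:10
  CH2Cl → C:1 H:2 Cl:1
Element totals:
  C: 13
  H: 19
  Cl: 1
Molecular formula: C13H19Cl.
gcd of subscripts (13, 1, 19) = 1, so the empirical formula equals the molecular formula.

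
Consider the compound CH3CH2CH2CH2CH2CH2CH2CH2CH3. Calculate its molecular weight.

128.26 g/mol

Atom tally by fragment:
  CH3 → C:1 H:3
  CH2 → C:1 H:2
  CH2 → C:1 H:2
  CH2 → C:1 H:2
  CH2 → C:1 H:2
  CH2 → C:1 H:2
  CH2 → C:1 H:2
  CH2 → C:1 H:2
  CH3 → C:1 H:3
Element totals:
  C: 9
  H: 20
Molecular formula: C9H20.
  M = 9(12.011) + 20(1.008)
    = 108.099 + 20.160 = 128.259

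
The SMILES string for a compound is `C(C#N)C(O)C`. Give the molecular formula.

Atom tally by fragment:
  NCCH2 → C:2 H:2 N:1
  CH(OH) → C:1 H:2 O:1
  CH3 → C:1 H:3
Element totals:
  C: 4
  H: 7
  N: 1
  O: 1

C4H7NO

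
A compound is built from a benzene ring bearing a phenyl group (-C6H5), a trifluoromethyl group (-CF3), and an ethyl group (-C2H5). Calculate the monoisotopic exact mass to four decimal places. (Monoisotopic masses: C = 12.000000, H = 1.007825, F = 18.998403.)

250.0969

Atom tally by fragment:
  benzene ring core → C:6 H:6
  (− 3 ring H displaced by substituents)
  + C6H5 → C:6 H:5
  + CF3 → C:1 F:3
  + C2H5 → C:2 H:5
Element totals:
  C: 15
  H: 13
  F: 3
Molecular formula: C15H13F3.
  M = 15(12.0) + 13(1.007825) + 3(18.998403)
    = 180.000000 + 13.101725 + 56.995209 = 250.096934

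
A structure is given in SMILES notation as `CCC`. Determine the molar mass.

44.10 g/mol

Atom tally by fragment:
  CH3 → C:1 H:3
  CH2 → C:1 H:2
  CH3 → C:1 H:3
Element totals:
  C: 3
  H: 8
Molecular formula: C3H8.
  M = 3(12.011) + 8(1.008)
    = 36.033 + 8.064 = 44.097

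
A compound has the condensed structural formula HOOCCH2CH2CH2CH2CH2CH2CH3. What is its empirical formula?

Element totals:
  C: 8
  H: 16
  O: 2
Molecular formula: C8H16O2.
gcd of subscripts = 2; dividing each by 2:
  C: 8/2 = 4
  H: 16/2 = 8
  O: 2/2 = 1

C4H8O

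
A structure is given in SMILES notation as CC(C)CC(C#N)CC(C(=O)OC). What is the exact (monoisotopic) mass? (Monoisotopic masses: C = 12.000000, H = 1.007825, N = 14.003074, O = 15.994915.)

183.1259

Atom tally by fragment:
  CH3 → C:1 H:3
  CH(CH3) → C:2 H:4
  CH2 → C:1 H:2
  CH(CN) → C:2 H:1 N:1
  CH2 → C:1 H:2
  CH2COOCH3 → C:3 H:5 O:2
Element totals:
  C: 10
  H: 17
  N: 1
  O: 2
Molecular formula: C10H17NO2.
  M = 10(12.0) + 17(1.007825) + 14.003074 + 2(15.994915)
    = 120.000000 + 17.133025 + 14.003074 + 31.989830 = 183.125929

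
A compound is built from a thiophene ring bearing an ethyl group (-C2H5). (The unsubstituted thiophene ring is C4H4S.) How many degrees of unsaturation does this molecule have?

Atom tally by fragment:
  thiophene ring core → C:4 H:4 S:1
  (− 1 ring H displaced by substituents)
  + C2H5 → C:2 H:5
Element totals:
  C: 6
  H: 8
  S: 1
Molecular formula: C6H8S.
DoU = (2C + 2 + N − H − X) / 2 = (2·6 + 2 + 0 − 8 − 0) / 2 = 3.

3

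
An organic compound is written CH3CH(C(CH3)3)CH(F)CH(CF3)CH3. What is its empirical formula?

Atom tally by fragment:
  CH3 → C:1 H:3
  CH(C(CH3)3) → C:5 H:10
  CH(F) → C:1 H:1 F:1
  CH(CF3) → C:2 H:1 F:3
  CH3 → C:1 H:3
Element totals:
  C: 10
  H: 18
  F: 4
Molecular formula: C10H18F4.
gcd of subscripts = 2; dividing each by 2:
  C: 10/2 = 5
  F: 4/2 = 2
  H: 18/2 = 9

C5H9F2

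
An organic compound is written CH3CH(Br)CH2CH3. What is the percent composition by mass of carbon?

35.06%

Atom tally by fragment:
  CH3 → C:1 H:3
  CH(Br) → C:1 H:1 Br:1
  CH2 → C:1 H:2
  CH3 → C:1 H:3
Element totals:
  C: 4
  H: 9
  Br: 1
Molecular formula: C4H9Br.
Molar mass = 137.020 g/mol.
Mass from C: 4 × 12.011 = 48.044 g/mol.
%C = 48.044 / 137.020 × 100 = 35.06%.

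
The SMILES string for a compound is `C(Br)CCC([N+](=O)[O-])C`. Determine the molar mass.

196.04 g/mol

Atom tally by fragment:
  BrCH2 → C:1 H:2 Br:1
  CH2 → C:1 H:2
  CH2 → C:1 H:2
  CH(NO2) → C:1 H:1 N:1 O:2
  CH3 → C:1 H:3
Element totals:
  C: 5
  H: 10
  Br: 1
  N: 1
  O: 2
Molecular formula: C5H10BrNO2.
  M = 5(12.011) + 10(1.008) + 79.904 + 14.007 + 2(15.999)
    = 60.055 + 10.080 + 79.904 + 14.007 + 31.998 = 196.044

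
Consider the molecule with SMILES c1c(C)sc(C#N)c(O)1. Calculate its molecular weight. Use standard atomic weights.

139.17 g/mol

Atom tally by fragment:
  thiophene ring core → C:4 H:4 S:1
  (− 3 ring H displaced by substituents)
  + CH3 → C:1 H:3
  + CN → C:1 N:1
  + OH → O:1 H:1
Element totals:
  C: 6
  H: 5
  N: 1
  O: 1
  S: 1
Molecular formula: C6H5NOS.
  M = 6(12.011) + 5(1.008) + 14.007 + 15.999 + 32.06
    = 72.066 + 5.040 + 14.007 + 15.999 + 32.060 = 139.172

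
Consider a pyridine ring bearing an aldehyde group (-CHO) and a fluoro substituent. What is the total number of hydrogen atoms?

4

Atom tally by fragment:
  pyridine ring core → C:5 H:5 N:1
  (− 2 ring H displaced by substituents)
  + CHO → C:1 H:1 O:1
  + F → F:1
Element totals:
  C: 6
  H: 4
  F: 1
  N: 1
  O: 1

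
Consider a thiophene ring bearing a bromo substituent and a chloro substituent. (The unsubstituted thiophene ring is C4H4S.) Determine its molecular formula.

C4H2BrClS

Atom tally by fragment:
  thiophene ring core → C:4 H:4 S:1
  (− 2 ring H displaced by substituents)
  + Br → Br:1
  + Cl → Cl:1
Element totals:
  C: 4
  H: 2
  Br: 1
  Cl: 1
  S: 1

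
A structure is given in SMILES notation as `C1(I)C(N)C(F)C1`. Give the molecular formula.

Atom tally by fragment:
  cyclobutane ring core → C:4 H:8
  (− 3 ring H displaced by substituents)
  + I → I:1
  + NH2 → N:1 H:2
  + F → F:1
Element totals:
  C: 4
  H: 7
  F: 1
  I: 1
  N: 1

C4H7FIN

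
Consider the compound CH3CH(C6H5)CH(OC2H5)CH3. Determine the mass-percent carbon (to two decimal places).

80.85%

Element totals:
  C: 12
  H: 18
  O: 1
Molecular formula: C12H18O.
Molar mass = 178.275 g/mol.
Mass from C: 12 × 12.011 = 144.132 g/mol.
%C = 144.132 / 178.275 × 100 = 80.85%.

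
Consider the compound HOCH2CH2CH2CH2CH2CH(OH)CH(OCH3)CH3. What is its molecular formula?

C9H20O3

Element totals:
  C: 9
  H: 20
  O: 3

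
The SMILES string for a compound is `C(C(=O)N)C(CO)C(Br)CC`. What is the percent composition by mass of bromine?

Atom tally by fragment:
  H2NOCCH2 → C:2 H:4 O:1 N:1
  CH(CH2OH) → C:2 H:4 O:1
  CH(Br) → C:1 H:1 Br:1
  CH2 → C:1 H:2
  CH3 → C:1 H:3
Element totals:
  C: 7
  H: 14
  Br: 1
  N: 1
  O: 2
Molecular formula: C7H14BrNO2.
Molar mass = 224.098 g/mol.
Mass from Br: 1 × 79.904 = 79.904 g/mol.
%Br = 79.904 / 224.098 × 100 = 35.66%.

35.66%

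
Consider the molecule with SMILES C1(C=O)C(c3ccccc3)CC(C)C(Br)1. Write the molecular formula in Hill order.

C13H15BrO

Atom tally by fragment:
  cyclopentane ring core → C:5 H:10
  (− 4 ring H displaced by substituents)
  + CHO → C:1 H:1 O:1
  + C6H5 → C:6 H:5
  + CH3 → C:1 H:3
  + Br → Br:1
Element totals:
  C: 13
  H: 15
  Br: 1
  O: 1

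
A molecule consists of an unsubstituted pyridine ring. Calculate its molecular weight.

79.10 g/mol

Atom tally by fragment:
  pyridine ring core → C:5 H:5 N:1
Element totals:
  C: 5
  H: 5
  N: 1
Molecular formula: C5H5N.
  M = 5(12.011) + 5(1.008) + 14.007
    = 60.055 + 5.040 + 14.007 = 79.102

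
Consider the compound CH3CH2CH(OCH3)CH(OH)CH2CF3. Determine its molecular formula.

C7H13F3O2

Atom tally by fragment:
  CH3 → C:1 H:3
  CH2 → C:1 H:2
  CH(OCH3) → C:2 H:4 O:1
  CH(OH) → C:1 H:2 O:1
  CH2CF3 → C:2 H:2 F:3
Element totals:
  C: 7
  H: 13
  F: 3
  O: 2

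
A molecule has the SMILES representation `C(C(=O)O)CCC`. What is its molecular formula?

Atom tally by fragment:
  HOOCCH2 → C:2 H:3 O:2
  CH2 → C:1 H:2
  CH2 → C:1 H:2
  CH3 → C:1 H:3
Element totals:
  C: 5
  H: 10
  O: 2

C5H10O2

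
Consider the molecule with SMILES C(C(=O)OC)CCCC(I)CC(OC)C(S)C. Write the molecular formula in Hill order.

C12H23IO3S

Atom tally by fragment:
  CH3OOCCH2 → C:3 H:5 O:2
  CH2 → C:1 H:2
  CH2 → C:1 H:2
  CH2 → C:1 H:2
  CH(I) → C:1 H:1 I:1
  CH2 → C:1 H:2
  CH(OCH3) → C:2 H:4 O:1
  CH(SH) → C:1 H:2 S:1
  CH3 → C:1 H:3
Element totals:
  C: 12
  H: 23
  I: 1
  O: 3
  S: 1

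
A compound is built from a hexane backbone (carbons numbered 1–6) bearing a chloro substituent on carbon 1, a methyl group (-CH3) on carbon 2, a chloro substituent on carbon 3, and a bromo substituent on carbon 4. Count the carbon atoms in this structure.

Atom tally by fragment:
  ClCH2 → C:1 H:2 Cl:1
  CH(CH3) → C:2 H:4
  CH(Cl) → C:1 H:1 Cl:1
  CH(Br) → C:1 H:1 Br:1
  CH2 → C:1 H:2
  CH3 → C:1 H:3
Element totals:
  C: 7
  H: 13
  Br: 1
  Cl: 2

7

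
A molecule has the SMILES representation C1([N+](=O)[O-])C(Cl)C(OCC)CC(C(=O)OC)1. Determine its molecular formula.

C9H14ClNO5

Atom tally by fragment:
  cyclopentane ring core → C:5 H:10
  (− 4 ring H displaced by substituents)
  + NO2 → N:1 O:2
  + Cl → Cl:1
  + OC2H5 → C:2 H:5 O:1
  + COOCH3 → C:2 H:3 O:2
Element totals:
  C: 9
  H: 14
  Cl: 1
  N: 1
  O: 5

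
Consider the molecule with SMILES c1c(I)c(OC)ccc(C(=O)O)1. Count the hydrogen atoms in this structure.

7

Atom tally by fragment:
  benzene ring core → C:6 H:6
  (− 3 ring H displaced by substituents)
  + I → I:1
  + OCH3 → C:1 H:3 O:1
  + COOH → C:1 H:1 O:2
Element totals:
  C: 8
  H: 7
  I: 1
  O: 3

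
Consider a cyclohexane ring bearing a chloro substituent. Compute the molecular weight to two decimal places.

Atom tally by fragment:
  cyclohexane ring core → C:6 H:12
  (− 1 ring H displaced by substituents)
  + Cl → Cl:1
Element totals:
  C: 6
  H: 11
  Cl: 1
Molecular formula: C6H11Cl.
  M = 6(12.011) + 11(1.008) + 35.45
    = 72.066 + 11.088 + 35.450 = 118.604

118.60 g/mol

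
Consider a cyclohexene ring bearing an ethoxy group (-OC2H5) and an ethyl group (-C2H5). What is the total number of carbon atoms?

10

Atom tally by fragment:
  cyclohexene ring core → C:6 H:10
  (− 2 ring H displaced by substituents)
  + OC2H5 → C:2 H:5 O:1
  + C2H5 → C:2 H:5
Element totals:
  C: 10
  H: 18
  O: 1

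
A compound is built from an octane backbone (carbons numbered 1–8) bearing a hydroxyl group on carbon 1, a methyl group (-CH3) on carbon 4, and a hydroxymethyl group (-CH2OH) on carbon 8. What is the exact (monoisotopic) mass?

Atom tally by fragment:
  HOCH2 → C:1 H:3 O:1
  CH2 → C:1 H:2
  CH2 → C:1 H:2
  CH(CH3) → C:2 H:4
  CH2 → C:1 H:2
  CH2 → C:1 H:2
  CH2 → C:1 H:2
  CH2CH2OH → C:2 H:5 O:1
Element totals:
  C: 10
  H: 22
  O: 2
Molecular formula: C10H22O2.
  M = 10(12.0) + 22(1.007825) + 2(15.994915)
    = 120.000000 + 22.172150 + 31.989830 = 174.161980

174.1620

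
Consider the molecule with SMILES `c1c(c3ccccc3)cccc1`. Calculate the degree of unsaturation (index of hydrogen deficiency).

8

Atom tally by fragment:
  benzene ring core → C:6 H:6
  (− 1 ring H displaced by substituents)
  + C6H5 → C:6 H:5
Element totals:
  C: 12
  H: 10
Molecular formula: C12H10.
DoU = (2C + 2 + N − H − X) / 2 = (2·12 + 2 + 0 − 10 − 0) / 2 = 8.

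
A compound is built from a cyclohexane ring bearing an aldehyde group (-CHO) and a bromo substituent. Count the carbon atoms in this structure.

Atom tally by fragment:
  cyclohexane ring core → C:6 H:12
  (− 2 ring H displaced by substituents)
  + CHO → C:1 H:1 O:1
  + Br → Br:1
Element totals:
  C: 7
  H: 11
  Br: 1
  O: 1

7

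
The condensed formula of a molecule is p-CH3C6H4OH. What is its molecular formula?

Element totals:
  C: 7
  H: 8
  O: 1

C7H8O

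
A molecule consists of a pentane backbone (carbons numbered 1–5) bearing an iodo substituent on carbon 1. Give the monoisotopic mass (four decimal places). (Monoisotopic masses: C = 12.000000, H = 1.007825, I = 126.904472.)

Atom tally by fragment:
  ICH2 → C:1 H:2 I:1
  CH2 → C:1 H:2
  CH2 → C:1 H:2
  CH2 → C:1 H:2
  CH3 → C:1 H:3
Element totals:
  C: 5
  H: 11
  I: 1
Molecular formula: C5H11I.
  M = 5(12.0) + 11(1.007825) + 126.904472
    = 60.000000 + 11.086075 + 126.904472 = 197.990547

197.9905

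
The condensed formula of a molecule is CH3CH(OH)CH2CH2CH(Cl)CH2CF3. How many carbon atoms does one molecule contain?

Element totals:
  C: 7
  H: 12
  Cl: 1
  F: 3
  O: 1

7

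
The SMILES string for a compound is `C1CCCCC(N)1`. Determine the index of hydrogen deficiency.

1

Atom tally by fragment:
  cyclohexane ring core → C:6 H:12
  (− 1 ring H displaced by substituents)
  + NH2 → N:1 H:2
Element totals:
  C: 6
  H: 13
  N: 1
Molecular formula: C6H13N.
DoU = (2C + 2 + N − H − X) / 2 = (2·6 + 2 + 1 − 13 − 0) / 2 = 1.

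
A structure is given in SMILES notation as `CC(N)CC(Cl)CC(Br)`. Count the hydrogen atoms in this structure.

13

Atom tally by fragment:
  CH3 → C:1 H:3
  CH(NH2) → C:1 H:3 N:1
  CH2 → C:1 H:2
  CH(Cl) → C:1 H:1 Cl:1
  CH2 → C:1 H:2
  CH2Br → C:1 H:2 Br:1
Element totals:
  C: 6
  H: 13
  Br: 1
  Cl: 1
  N: 1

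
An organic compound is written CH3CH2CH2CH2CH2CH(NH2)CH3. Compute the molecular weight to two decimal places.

115.22 g/mol

Element totals:
  C: 7
  H: 17
  N: 1
Molecular formula: C7H17N.
  M = 7(12.011) + 17(1.008) + 14.007
    = 84.077 + 17.136 + 14.007 = 115.220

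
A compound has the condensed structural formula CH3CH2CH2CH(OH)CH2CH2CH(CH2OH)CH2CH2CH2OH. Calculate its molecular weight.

204.31 g/mol

Element totals:
  C: 11
  H: 24
  O: 3
Molecular formula: C11H24O3.
  M = 11(12.011) + 24(1.008) + 3(15.999)
    = 132.121 + 24.192 + 47.997 = 204.310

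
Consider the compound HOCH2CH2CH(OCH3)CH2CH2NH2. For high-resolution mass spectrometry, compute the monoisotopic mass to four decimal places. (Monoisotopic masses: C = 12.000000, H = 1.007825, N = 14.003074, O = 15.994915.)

Atom tally by fragment:
  HOCH2 → C:1 H:3 O:1
  CH2 → C:1 H:2
  CH(OCH3) → C:2 H:4 O:1
  CH2 → C:1 H:2
  CH2NH2 → C:1 H:4 N:1
Element totals:
  C: 6
  H: 15
  N: 1
  O: 2
Molecular formula: C6H15NO2.
  M = 6(12.0) + 15(1.007825) + 14.003074 + 2(15.994915)
    = 72.000000 + 15.117375 + 14.003074 + 31.989830 = 133.110279

133.1103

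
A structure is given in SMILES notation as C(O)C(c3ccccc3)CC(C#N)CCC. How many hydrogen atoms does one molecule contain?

Atom tally by fragment:
  HOCH2 → C:1 H:3 O:1
  CH(C6H5) → C:7 H:6
  CH2 → C:1 H:2
  CH(CN) → C:2 H:1 N:1
  CH2 → C:1 H:2
  CH2 → C:1 H:2
  CH3 → C:1 H:3
Element totals:
  C: 14
  H: 19
  N: 1
  O: 1

19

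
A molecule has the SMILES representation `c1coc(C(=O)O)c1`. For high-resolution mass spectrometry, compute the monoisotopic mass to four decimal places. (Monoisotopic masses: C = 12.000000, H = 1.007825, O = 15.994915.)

112.0160

Atom tally by fragment:
  furan ring core → C:4 H:4 O:1
  (− 1 ring H displaced by substituents)
  + COOH → C:1 H:1 O:2
Element totals:
  C: 5
  H: 4
  O: 3
Molecular formula: C5H4O3.
  M = 5(12.0) + 4(1.007825) + 3(15.994915)
    = 60.000000 + 4.031300 + 47.984745 = 112.016045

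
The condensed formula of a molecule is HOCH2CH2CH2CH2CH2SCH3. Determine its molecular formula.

Atom tally by fragment:
  HOCH2 → C:1 H:3 O:1
  CH2 → C:1 H:2
  CH2 → C:1 H:2
  CH2 → C:1 H:2
  CH2SCH3 → C:2 H:5 S:1
Element totals:
  C: 6
  H: 14
  O: 1
  S: 1

C6H14OS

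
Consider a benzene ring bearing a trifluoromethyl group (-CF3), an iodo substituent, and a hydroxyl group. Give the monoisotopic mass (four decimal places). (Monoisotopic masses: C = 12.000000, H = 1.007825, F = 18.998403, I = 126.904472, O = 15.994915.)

Atom tally by fragment:
  benzene ring core → C:6 H:6
  (− 3 ring H displaced by substituents)
  + CF3 → C:1 F:3
  + I → I:1
  + OH → O:1 H:1
Element totals:
  C: 7
  H: 4
  F: 3
  I: 1
  O: 1
Molecular formula: C7H4F3IO.
  M = 7(12.0) + 4(1.007825) + 3(18.998403) + 126.904472 + 15.994915
    = 84.000000 + 4.031300 + 56.995209 + 126.904472 + 15.994915 = 287.925896

287.9259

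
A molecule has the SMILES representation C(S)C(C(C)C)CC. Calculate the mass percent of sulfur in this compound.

24.24%

Atom tally by fragment:
  HSCH2 → C:1 H:3 S:1
  CH(CH(CH3)2) → C:4 H:8
  CH2 → C:1 H:2
  CH3 → C:1 H:3
Element totals:
  C: 7
  H: 16
  S: 1
Molecular formula: C7H16S.
Molar mass = 132.265 g/mol.
Mass from S: 1 × 32.06 = 32.060 g/mol.
%S = 32.060 / 132.265 × 100 = 24.24%.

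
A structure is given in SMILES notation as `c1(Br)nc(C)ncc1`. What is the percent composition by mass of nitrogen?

Atom tally by fragment:
  pyrimidine ring core → C:4 H:4 N:2
  (− 2 ring H displaced by substituents)
  + Br → Br:1
  + CH3 → C:1 H:3
Element totals:
  C: 5
  H: 5
  Br: 1
  N: 2
Molecular formula: C5H5BrN2.
Molar mass = 173.013 g/mol.
Mass from N: 2 × 14.007 = 28.014 g/mol.
%N = 28.014 / 173.013 × 100 = 16.19%.

16.19%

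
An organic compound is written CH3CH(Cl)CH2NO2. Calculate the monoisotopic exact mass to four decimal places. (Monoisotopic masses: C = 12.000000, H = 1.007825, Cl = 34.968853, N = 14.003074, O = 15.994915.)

Element totals:
  C: 3
  H: 6
  Cl: 1
  N: 1
  O: 2
Molecular formula: C3H6ClNO2.
  M = 3(12.0) + 6(1.007825) + 34.968853 + 14.003074 + 2(15.994915)
    = 36.000000 + 6.046950 + 34.968853 + 14.003074 + 31.989830 = 123.008707

123.0087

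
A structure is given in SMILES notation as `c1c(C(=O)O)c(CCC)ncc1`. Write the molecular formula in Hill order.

C9H11NO2

Atom tally by fragment:
  pyridine ring core → C:5 H:5 N:1
  (− 2 ring H displaced by substituents)
  + COOH → C:1 H:1 O:2
  + CH2CH2CH3 → C:3 H:7
Element totals:
  C: 9
  H: 11
  N: 1
  O: 2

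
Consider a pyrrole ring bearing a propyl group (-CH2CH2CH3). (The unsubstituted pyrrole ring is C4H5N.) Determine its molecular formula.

Atom tally by fragment:
  pyrrole ring core → C:4 H:5 N:1
  (− 1 ring H displaced by substituents)
  + CH2CH2CH3 → C:3 H:7
Element totals:
  C: 7
  H: 11
  N: 1

C7H11N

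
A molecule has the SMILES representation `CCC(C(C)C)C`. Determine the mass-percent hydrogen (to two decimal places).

16.10%

Atom tally by fragment:
  CH3 → C:1 H:3
  CH2 → C:1 H:2
  CH(CH(CH3)2) → C:4 H:8
  CH3 → C:1 H:3
Element totals:
  C: 7
  H: 16
Molecular formula: C7H16.
Molar mass = 100.205 g/mol.
Mass from H: 16 × 1.008 = 16.128 g/mol.
%H = 16.128 / 100.205 × 100 = 16.10%.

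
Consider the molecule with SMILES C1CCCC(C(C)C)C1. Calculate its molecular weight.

126.24 g/mol

Atom tally by fragment:
  cyclohexane ring core → C:6 H:12
  (− 1 ring H displaced by substituents)
  + CH(CH3)2 → C:3 H:7
Element totals:
  C: 9
  H: 18
Molecular formula: C9H18.
  M = 9(12.011) + 18(1.008)
    = 108.099 + 18.144 = 126.243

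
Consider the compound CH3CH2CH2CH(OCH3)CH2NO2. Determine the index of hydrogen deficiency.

Atom tally by fragment:
  CH3 → C:1 H:3
  CH2 → C:1 H:2
  CH2 → C:1 H:2
  CH(OCH3) → C:2 H:4 O:1
  CH2NO2 → C:1 H:2 N:1 O:2
Element totals:
  C: 6
  H: 13
  N: 1
  O: 3
Molecular formula: C6H13NO3.
DoU = (2C + 2 + N − H − X) / 2 = (2·6 + 2 + 1 − 13 − 0) / 2 = 1.

1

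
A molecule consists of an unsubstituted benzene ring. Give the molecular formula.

C6H6

Atom tally by fragment:
  benzene ring core → C:6 H:6
Element totals:
  C: 6
  H: 6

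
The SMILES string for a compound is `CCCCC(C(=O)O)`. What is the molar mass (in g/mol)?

116.16 g/mol

Atom tally by fragment:
  CH3 → C:1 H:3
  CH2 → C:1 H:2
  CH2 → C:1 H:2
  CH2 → C:1 H:2
  CH2COOH → C:2 H:3 O:2
Element totals:
  C: 6
  H: 12
  O: 2
Molecular formula: C6H12O2.
  M = 6(12.011) + 12(1.008) + 2(15.999)
    = 72.066 + 12.096 + 31.998 = 116.160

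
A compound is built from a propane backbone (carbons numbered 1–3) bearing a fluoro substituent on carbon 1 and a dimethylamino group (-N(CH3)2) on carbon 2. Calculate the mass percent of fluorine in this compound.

Atom tally by fragment:
  FCH2 → C:1 H:2 F:1
  CH(N(CH3)2) → C:3 H:7 N:1
  CH3 → C:1 H:3
Element totals:
  C: 5
  H: 12
  F: 1
  N: 1
Molecular formula: C5H12FN.
Molar mass = 105.156 g/mol.
Mass from F: 1 × 18.998 = 18.998 g/mol.
%F = 18.998 / 105.156 × 100 = 18.07%.

18.07%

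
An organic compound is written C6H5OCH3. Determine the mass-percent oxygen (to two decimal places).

14.79%

Atom tally by fragment:
  benzene ring core → C:6 H:6
  (− 1 ring H displaced by substituents)
  + OCH3 → C:1 H:3 O:1
Element totals:
  C: 7
  H: 8
  O: 1
Molecular formula: C7H8O.
Molar mass = 108.140 g/mol.
Mass from O: 1 × 15.999 = 15.999 g/mol.
%O = 15.999 / 108.140 × 100 = 14.79%.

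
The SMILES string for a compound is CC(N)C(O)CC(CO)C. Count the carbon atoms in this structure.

Atom tally by fragment:
  CH3 → C:1 H:3
  CH(NH2) → C:1 H:3 N:1
  CH(OH) → C:1 H:2 O:1
  CH2 → C:1 H:2
  CH(CH2OH) → C:2 H:4 O:1
  CH3 → C:1 H:3
Element totals:
  C: 7
  H: 17
  N: 1
  O: 2

7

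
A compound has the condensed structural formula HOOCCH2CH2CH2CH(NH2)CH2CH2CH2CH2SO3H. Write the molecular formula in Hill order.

Element totals:
  C: 9
  H: 19
  N: 1
  O: 5
  S: 1

C9H19NO5S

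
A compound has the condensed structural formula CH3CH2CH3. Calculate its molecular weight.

44.10 g/mol

Atom tally by fragment:
  CH3 → C:1 H:3
  CH2 → C:1 H:2
  CH3 → C:1 H:3
Element totals:
  C: 3
  H: 8
Molecular formula: C3H8.
  M = 3(12.011) + 8(1.008)
    = 36.033 + 8.064 = 44.097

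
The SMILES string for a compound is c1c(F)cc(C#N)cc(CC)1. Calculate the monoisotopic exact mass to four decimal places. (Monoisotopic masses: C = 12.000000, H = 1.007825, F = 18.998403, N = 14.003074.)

149.0641

Atom tally by fragment:
  benzene ring core → C:6 H:6
  (− 3 ring H displaced by substituents)
  + F → F:1
  + CN → C:1 N:1
  + C2H5 → C:2 H:5
Element totals:
  C: 9
  H: 8
  F: 1
  N: 1
Molecular formula: C9H8FN.
  M = 9(12.0) + 8(1.007825) + 18.998403 + 14.003074
    = 108.000000 + 8.062600 + 18.998403 + 14.003074 = 149.064077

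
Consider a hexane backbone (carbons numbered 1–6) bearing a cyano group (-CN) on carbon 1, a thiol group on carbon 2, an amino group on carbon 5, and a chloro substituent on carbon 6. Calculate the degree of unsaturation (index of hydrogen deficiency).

Atom tally by fragment:
  NCCH2 → C:2 H:2 N:1
  CH(SH) → C:1 H:2 S:1
  CH2 → C:1 H:2
  CH2 → C:1 H:2
  CH(NH2) → C:1 H:3 N:1
  CH2Cl → C:1 H:2 Cl:1
Element totals:
  C: 7
  H: 13
  Cl: 1
  N: 2
  S: 1
Molecular formula: C7H13ClN2S.
DoU = (2C + 2 + N − H − X) / 2 = (2·7 + 2 + 2 − 13 − 1) / 2 = 2.

2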